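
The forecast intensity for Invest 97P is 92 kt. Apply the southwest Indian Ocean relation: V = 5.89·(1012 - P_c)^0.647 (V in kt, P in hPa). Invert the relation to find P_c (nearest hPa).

942 hPa

ΔP = (V / 5.89)^(1/0.647) = (92/5.89)^1.546.
92/5.89 = 15.620; 15.620^1.546 ≈ 69.97 hPa.
P_c = 1012 − 69.97 = 942.03 ≈ 942 hPa.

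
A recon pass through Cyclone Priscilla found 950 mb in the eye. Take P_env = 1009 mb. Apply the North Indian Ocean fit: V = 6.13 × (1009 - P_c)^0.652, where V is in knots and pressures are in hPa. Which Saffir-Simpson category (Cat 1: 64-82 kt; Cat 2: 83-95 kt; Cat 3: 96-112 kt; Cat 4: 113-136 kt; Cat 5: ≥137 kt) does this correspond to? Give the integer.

ΔP = 1009 − 950 = 59 mb.
V ≈ 6.13 × 59^0.652 = 6.13 × 14.28 ≈ 88 kt.
88 kt falls in the Category 2 band.

2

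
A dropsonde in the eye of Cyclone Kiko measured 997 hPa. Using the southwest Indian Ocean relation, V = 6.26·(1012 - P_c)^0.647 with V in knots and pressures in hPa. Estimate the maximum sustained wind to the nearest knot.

ΔP = 1012 − 997 = 15 hPa.
15^0.647 ≈ 5.767.
V ≈ 6.26 × 5.767 ≈ 36.1 kt.

36 kt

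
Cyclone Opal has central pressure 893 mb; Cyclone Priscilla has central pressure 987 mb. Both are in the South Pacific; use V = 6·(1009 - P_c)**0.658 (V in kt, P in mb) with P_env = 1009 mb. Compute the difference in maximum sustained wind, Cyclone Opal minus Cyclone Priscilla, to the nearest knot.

Cyclone Opal: ΔP = 116; V ≈ 6 × 116^0.658 ≈ 136.95 kt.
Cyclone Priscilla: ΔP = 22; V ≈ 6 × 22^0.658 ≈ 45.86 kt.
Difference ≈ 136.95 − 45.86 = 91.09 → 91 kt.

91 kt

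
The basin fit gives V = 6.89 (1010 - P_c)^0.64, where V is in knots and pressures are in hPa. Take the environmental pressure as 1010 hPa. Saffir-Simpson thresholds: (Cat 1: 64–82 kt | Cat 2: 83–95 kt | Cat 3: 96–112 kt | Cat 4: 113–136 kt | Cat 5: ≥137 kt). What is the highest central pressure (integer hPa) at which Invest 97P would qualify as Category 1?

Category 1 begins at V = 64 kt.
Required ΔP = (64/6.89)^(1/0.64) = 9.289^1.562 ≈ 32.54 hPa.
P_c ≤ 1010 − 32.54 = 977.46, so the highest integer P_c is 977 hPa.

977 hPa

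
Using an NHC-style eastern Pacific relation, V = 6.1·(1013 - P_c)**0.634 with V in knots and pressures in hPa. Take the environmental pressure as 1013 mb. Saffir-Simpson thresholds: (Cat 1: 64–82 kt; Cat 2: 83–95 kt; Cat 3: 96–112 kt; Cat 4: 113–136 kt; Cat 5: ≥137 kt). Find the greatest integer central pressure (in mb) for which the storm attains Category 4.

Category 4 begins at V = 113 kt.
Required ΔP = (113/6.1)^(1/0.634) = 18.525^1.577 ≈ 99.91 mb.
P_c ≤ 1013 − 99.91 = 913.09, so the highest integer P_c is 913 mb.

913 mb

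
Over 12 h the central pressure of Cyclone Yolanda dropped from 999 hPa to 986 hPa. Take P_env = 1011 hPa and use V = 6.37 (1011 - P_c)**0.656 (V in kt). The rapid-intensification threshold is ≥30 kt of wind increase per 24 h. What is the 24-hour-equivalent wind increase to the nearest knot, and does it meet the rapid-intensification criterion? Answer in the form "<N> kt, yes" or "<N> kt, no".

40 kt, yes

V₁: ΔP = 12, V ≈ 6.37 × 12^0.656 ≈ 32.51 kt.
V₂: ΔP = 25, V ≈ 6.37 × 25^0.656 ≈ 52.62 kt.
ΔV over 12 h = 20.11 kt → 24 h equivalent = 20.11 × 24/12 ≈ 40.22 kt.
40 kt ≥ 30 kt ⇒ rapid intensification.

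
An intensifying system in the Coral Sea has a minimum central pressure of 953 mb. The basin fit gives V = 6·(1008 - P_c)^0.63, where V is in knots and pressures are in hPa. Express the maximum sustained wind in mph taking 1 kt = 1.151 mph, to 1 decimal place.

86.2 mph

ΔP = 1008 − 953 = 55 mb.
V ≈ 6 × 55^0.63 = 6 × 12.486 ≈ 74.917 kt.
74.917 × 1.151 ≈ 86.23 mph → 86.2 mph.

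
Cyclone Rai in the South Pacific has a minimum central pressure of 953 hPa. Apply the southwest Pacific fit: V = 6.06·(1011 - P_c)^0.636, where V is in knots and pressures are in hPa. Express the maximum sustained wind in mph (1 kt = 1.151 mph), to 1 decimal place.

ΔP = 1011 − 953 = 58 hPa.
V ≈ 6.06 × 58^0.636 = 6.06 × 13.229 ≈ 80.170 kt.
80.170 × 1.151 ≈ 92.28 mph → 92.3 mph.

92.3 mph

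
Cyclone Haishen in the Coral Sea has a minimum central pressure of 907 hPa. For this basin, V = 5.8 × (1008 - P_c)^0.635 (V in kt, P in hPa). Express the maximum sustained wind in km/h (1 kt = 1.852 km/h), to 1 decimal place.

201.3 km/h

ΔP = 1008 − 907 = 101 hPa.
V ≈ 5.8 × 101^0.635 = 5.8 × 18.739 ≈ 108.686 kt.
108.686 × 1.852 ≈ 201.29 km/h → 201.3 km/h.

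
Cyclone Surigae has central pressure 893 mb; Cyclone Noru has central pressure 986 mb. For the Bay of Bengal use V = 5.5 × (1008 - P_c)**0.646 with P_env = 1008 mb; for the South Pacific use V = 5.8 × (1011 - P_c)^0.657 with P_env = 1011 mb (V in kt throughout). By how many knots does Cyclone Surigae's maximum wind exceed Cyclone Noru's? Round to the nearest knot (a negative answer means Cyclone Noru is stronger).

Cyclone Surigae: ΔP = 115; V ≈ 5.5 × 115^0.646 ≈ 117.92 kt.
Cyclone Noru: ΔP = 25; V ≈ 5.8 × 25^0.657 ≈ 48.07 kt.
Difference ≈ 117.92 − 48.07 = 69.85 → 70 kt.

70 kt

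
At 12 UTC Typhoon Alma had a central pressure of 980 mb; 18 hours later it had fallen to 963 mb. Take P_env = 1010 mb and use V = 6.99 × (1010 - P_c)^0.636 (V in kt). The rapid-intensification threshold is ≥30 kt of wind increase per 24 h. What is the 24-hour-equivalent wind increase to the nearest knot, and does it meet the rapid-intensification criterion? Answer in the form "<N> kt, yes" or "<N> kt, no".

27 kt, no

V₁: ΔP = 30, V ≈ 6.99 × 30^0.636 ≈ 60.80 kt.
V₂: ΔP = 47, V ≈ 6.99 × 47^0.636 ≈ 80.90 kt.
ΔV over 18 h = 20.10 kt → 24 h equivalent = 20.10 × 24/18 ≈ 26.80 kt.
27 kt < 30 kt ⇒ not rapid intensification.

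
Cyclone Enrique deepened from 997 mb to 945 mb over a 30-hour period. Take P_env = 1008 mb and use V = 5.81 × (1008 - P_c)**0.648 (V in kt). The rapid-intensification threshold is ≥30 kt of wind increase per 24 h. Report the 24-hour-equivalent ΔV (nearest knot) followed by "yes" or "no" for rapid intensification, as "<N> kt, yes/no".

46 kt, yes

V₁: ΔP = 11, V ≈ 5.81 × 11^0.648 ≈ 27.48 kt.
V₂: ΔP = 63, V ≈ 5.81 × 63^0.648 ≈ 85.14 kt.
ΔV over 30 h = 57.66 kt → 24 h equivalent = 57.66 × 24/30 ≈ 46.13 kt.
46 kt ≥ 30 kt ⇒ rapid intensification.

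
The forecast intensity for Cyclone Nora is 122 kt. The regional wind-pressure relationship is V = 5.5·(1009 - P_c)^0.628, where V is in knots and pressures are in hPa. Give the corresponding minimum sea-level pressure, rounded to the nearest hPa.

870 hPa

ΔP = (V / 5.5)^(1/0.628) = (122/5.5)^1.592.
122/5.5 = 22.182; 22.182^1.592 ≈ 139.09 hPa.
P_c = 1009 − 139.09 = 869.91 ≈ 870 hPa.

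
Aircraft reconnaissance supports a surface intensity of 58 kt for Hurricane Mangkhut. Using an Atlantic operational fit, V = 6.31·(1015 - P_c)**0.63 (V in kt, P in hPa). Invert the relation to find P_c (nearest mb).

ΔP = (V / 6.31)^(1/0.63) = (58/6.31)^1.587.
58/6.31 = 9.192; 9.192^1.587 ≈ 33.82 mb.
P_c = 1015 − 33.82 = 981.18 ≈ 981 mb.

981 mb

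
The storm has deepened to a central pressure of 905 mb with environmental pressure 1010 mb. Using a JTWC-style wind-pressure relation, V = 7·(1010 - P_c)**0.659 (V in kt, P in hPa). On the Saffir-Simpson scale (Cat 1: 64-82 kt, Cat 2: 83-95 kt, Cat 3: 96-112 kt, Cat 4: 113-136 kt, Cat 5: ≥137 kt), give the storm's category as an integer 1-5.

5

ΔP = 1010 − 905 = 105 mb.
V ≈ 7 × 105^0.659 = 7 × 21.48 ≈ 150 kt.
150 kt falls in the Category 5 band.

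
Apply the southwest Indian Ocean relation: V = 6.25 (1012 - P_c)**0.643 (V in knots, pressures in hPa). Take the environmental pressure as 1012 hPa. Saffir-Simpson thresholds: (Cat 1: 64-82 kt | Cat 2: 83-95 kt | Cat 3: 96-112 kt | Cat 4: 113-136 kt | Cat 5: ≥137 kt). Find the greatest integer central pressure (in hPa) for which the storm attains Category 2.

956 hPa

Category 2 begins at V = 83 kt.
Required ΔP = (83/6.25)^(1/0.643) = 13.280^1.555 ≈ 55.82 hPa.
P_c ≤ 1012 − 55.82 = 956.18, so the highest integer P_c is 956 hPa.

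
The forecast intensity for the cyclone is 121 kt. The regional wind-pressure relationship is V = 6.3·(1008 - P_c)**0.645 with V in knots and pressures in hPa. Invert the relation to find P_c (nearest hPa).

ΔP = (V / 6.3)^(1/0.645) = (121/6.3)^1.550.
121/6.3 = 19.206; 19.206^1.550 ≈ 97.69 hPa.
P_c = 1008 − 97.69 = 910.31 ≈ 910 hPa.

910 hPa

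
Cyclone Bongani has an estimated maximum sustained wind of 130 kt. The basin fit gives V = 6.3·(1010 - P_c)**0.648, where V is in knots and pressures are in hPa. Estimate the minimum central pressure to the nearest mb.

ΔP = (V / 6.3)^(1/0.648) = (130/6.3)^1.543.
130/6.3 = 20.635; 20.635^1.543 ≈ 106.83 mb.
P_c = 1010 − 106.83 = 903.17 ≈ 903 mb.

903 mb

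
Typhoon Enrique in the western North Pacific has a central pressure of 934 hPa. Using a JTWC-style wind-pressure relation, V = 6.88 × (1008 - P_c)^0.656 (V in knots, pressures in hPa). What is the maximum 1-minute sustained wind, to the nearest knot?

ΔP = 1008 − 934 = 74 hPa.
74^0.656 ≈ 16.835.
V ≈ 6.88 × 16.835 ≈ 115.8 kt.

116 kt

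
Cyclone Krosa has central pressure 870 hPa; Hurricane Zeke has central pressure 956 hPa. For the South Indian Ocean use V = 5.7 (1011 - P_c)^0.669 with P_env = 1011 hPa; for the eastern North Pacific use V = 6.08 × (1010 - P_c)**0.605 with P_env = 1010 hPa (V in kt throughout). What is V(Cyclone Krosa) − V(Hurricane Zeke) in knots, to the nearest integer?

Cyclone Krosa: ΔP = 141; V ≈ 5.7 × 141^0.669 ≈ 156.21 kt.
Hurricane Zeke: ΔP = 54; V ≈ 6.08 × 54^0.605 ≈ 67.92 kt.
Difference ≈ 156.21 − 67.92 = 88.29 → 88 kt.

88 kt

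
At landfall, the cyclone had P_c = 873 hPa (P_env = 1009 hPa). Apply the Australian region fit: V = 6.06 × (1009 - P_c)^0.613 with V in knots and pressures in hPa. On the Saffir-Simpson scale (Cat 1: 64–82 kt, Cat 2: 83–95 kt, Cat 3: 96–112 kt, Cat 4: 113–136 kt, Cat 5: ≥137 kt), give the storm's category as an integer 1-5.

4

ΔP = 1009 − 873 = 136 hPa.
V ≈ 6.06 × 136^0.613 = 6.06 × 20.32 ≈ 123 kt.
123 kt falls in the Category 4 band.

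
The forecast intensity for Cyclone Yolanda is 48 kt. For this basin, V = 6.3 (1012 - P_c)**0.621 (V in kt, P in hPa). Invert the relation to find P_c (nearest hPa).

986 hPa

ΔP = (V / 6.3)^(1/0.621) = (48/6.3)^1.610.
48/6.3 = 7.619; 7.619^1.610 ≈ 26.31 hPa.
P_c = 1012 − 26.31 = 985.69 ≈ 986 hPa.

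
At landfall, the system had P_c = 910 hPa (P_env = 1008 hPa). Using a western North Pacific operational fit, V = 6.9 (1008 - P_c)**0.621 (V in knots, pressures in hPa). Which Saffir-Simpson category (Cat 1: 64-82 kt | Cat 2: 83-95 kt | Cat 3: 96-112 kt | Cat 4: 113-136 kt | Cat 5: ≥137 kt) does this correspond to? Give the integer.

4

ΔP = 1008 − 910 = 98 hPa.
V ≈ 6.9 × 98^0.621 = 6.9 × 17.24 ≈ 119 kt.
119 kt falls in the Category 4 band.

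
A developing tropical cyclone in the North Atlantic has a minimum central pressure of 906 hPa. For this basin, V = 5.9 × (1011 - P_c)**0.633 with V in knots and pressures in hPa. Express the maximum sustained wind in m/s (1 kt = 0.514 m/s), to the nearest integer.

58 m/s

ΔP = 1011 − 906 = 105 hPa.
V ≈ 5.9 × 105^0.633 = 5.9 × 19.029 ≈ 112.270 kt.
112.270 × 0.514 ≈ 57.71 m/s → 58 m/s.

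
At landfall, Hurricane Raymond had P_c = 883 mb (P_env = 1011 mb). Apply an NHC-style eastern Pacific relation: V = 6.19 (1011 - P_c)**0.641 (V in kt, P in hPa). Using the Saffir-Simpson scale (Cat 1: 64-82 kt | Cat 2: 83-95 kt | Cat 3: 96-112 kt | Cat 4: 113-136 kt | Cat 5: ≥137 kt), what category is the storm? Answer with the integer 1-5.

5

ΔP = 1011 − 883 = 128 mb.
V ≈ 6.19 × 128^0.641 = 6.19 × 22.42 ≈ 139 kt.
139 kt falls in the Category 5 band.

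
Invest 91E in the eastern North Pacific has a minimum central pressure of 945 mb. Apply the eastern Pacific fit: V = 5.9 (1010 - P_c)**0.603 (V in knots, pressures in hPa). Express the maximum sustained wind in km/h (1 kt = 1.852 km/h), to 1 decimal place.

135.4 km/h

ΔP = 1010 − 945 = 65 mb.
V ≈ 5.9 × 65^0.603 = 5.9 × 12.393 ≈ 73.120 kt.
73.120 × 1.852 ≈ 135.42 km/h → 135.4 km/h.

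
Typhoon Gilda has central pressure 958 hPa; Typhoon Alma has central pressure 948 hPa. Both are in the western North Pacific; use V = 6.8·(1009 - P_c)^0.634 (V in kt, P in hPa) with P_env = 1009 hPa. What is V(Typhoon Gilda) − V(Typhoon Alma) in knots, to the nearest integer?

Typhoon Gilda: ΔP = 51; V ≈ 6.8 × 51^0.634 ≈ 82.24 kt.
Typhoon Alma: ΔP = 61; V ≈ 6.8 × 61^0.634 ≈ 92.13 kt.
Difference ≈ 82.24 − 92.13 = -9.89 → -10 kt.

-10 kt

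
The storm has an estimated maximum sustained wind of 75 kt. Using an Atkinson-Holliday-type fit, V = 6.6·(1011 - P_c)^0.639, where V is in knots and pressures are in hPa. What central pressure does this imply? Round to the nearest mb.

ΔP = (V / 6.6)^(1/0.639) = (75/6.6)^1.565.
75/6.6 = 11.364; 11.364^1.565 ≈ 44.86 mb.
P_c = 1011 − 44.86 = 966.14 ≈ 966 mb.

966 mb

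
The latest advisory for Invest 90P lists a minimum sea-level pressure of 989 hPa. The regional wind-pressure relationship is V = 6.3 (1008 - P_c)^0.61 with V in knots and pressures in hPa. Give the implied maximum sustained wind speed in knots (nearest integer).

ΔP = 1008 − 989 = 19 hPa.
19^0.61 ≈ 6.026.
V ≈ 6.3 × 6.026 ≈ 38.0 kt.

38 kt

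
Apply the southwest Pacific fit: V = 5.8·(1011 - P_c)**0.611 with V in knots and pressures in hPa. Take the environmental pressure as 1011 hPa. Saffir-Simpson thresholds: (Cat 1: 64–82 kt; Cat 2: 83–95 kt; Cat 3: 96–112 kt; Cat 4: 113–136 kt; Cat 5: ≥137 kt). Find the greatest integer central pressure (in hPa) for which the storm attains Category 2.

933 hPa

Category 2 begins at V = 83 kt.
Required ΔP = (83/5.8)^(1/0.611) = 14.310^1.637 ≈ 77.88 hPa.
P_c ≤ 1011 − 77.88 = 933.12, so the highest integer P_c is 933 hPa.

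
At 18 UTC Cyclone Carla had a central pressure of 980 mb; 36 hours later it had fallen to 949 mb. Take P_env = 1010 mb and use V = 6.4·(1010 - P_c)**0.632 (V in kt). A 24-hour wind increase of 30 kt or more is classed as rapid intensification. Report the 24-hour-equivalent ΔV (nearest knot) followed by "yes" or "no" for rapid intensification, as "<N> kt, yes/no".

V₁: ΔP = 30, V ≈ 6.4 × 30^0.632 ≈ 54.92 kt.
V₂: ΔP = 61, V ≈ 6.4 × 61^0.632 ≈ 86.00 kt.
ΔV over 36 h = 31.08 kt → 24 h equivalent = 31.08 × 24/36 ≈ 20.72 kt.
21 kt < 30 kt ⇒ not rapid intensification.

21 kt, no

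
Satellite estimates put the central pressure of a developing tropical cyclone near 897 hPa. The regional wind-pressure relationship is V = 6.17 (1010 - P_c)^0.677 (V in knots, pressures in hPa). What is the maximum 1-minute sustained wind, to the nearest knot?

151 kt

ΔP = 1010 − 897 = 113 hPa.
113^0.677 ≈ 24.543.
V ≈ 6.17 × 24.543 ≈ 151.4 kt.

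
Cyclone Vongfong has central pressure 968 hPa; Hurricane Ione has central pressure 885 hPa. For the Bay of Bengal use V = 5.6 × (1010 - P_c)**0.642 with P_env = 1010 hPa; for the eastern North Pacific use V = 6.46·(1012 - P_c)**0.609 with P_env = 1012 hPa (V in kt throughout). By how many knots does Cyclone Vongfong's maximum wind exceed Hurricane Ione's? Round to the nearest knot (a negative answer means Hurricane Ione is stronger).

Cyclone Vongfong: ΔP = 42; V ≈ 5.6 × 42^0.642 ≈ 61.70 kt.
Hurricane Ione: ΔP = 127; V ≈ 6.46 × 127^0.609 ≈ 123.44 kt.
Difference ≈ 61.70 − 123.44 = -61.74 → -62 kt.

-62 kt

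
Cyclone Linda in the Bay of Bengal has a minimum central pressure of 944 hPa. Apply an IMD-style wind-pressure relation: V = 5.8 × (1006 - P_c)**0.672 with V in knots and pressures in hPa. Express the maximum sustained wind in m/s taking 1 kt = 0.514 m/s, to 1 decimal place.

ΔP = 1006 − 944 = 62 hPa.
V ≈ 5.8 × 62^0.672 = 5.8 × 16.014 ≈ 92.879 kt.
92.879 × 0.514 ≈ 47.74 m/s → 47.7 m/s.

47.7 m/s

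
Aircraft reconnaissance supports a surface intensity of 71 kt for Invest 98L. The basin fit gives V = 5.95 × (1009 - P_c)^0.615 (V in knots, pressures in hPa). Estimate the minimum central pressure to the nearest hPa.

ΔP = (V / 5.95)^(1/0.615) = (71/5.95)^1.626.
71/5.95 = 11.933; 11.933^1.626 ≈ 56.34 hPa.
P_c = 1009 − 56.34 = 952.66 ≈ 953 hPa.

953 hPa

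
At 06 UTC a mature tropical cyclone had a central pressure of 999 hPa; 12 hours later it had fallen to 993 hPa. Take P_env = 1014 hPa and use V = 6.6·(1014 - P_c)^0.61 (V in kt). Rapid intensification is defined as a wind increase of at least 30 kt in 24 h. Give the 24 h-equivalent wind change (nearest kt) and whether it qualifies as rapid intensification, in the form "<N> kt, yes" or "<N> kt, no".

16 kt, no

V₁: ΔP = 15, V ≈ 6.6 × 15^0.61 ≈ 34.43 kt.
V₂: ΔP = 21, V ≈ 6.6 × 21^0.61 ≈ 42.28 kt.
ΔV over 12 h = 7.85 kt → 24 h equivalent = 7.85 × 24/12 ≈ 15.70 kt.
16 kt < 30 kt ⇒ not rapid intensification.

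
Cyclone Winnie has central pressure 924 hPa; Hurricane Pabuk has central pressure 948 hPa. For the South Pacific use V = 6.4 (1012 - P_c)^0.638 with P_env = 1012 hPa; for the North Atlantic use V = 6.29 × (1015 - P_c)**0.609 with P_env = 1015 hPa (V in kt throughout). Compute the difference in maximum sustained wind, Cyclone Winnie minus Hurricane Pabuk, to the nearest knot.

Cyclone Winnie: ΔP = 88; V ≈ 6.4 × 88^0.638 ≈ 111.37 kt.
Hurricane Pabuk: ΔP = 67; V ≈ 6.29 × 67^0.609 ≈ 81.42 kt.
Difference ≈ 111.37 − 81.42 = 29.95 → 30 kt.

30 kt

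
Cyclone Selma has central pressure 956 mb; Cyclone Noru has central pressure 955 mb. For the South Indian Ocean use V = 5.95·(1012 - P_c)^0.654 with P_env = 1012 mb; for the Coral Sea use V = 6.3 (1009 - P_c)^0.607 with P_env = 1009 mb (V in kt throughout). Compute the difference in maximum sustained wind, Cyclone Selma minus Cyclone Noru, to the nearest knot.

12 kt

Cyclone Selma: ΔP = 56; V ≈ 5.95 × 56^0.654 ≈ 82.76 kt.
Cyclone Noru: ΔP = 54; V ≈ 6.3 × 54^0.607 ≈ 70.94 kt.
Difference ≈ 82.76 − 70.94 = 11.82 → 12 kt.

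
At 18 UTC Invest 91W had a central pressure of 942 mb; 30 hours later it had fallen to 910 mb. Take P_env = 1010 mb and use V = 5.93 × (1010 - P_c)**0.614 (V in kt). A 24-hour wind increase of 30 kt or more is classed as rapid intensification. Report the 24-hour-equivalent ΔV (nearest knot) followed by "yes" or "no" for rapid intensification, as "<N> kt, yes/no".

V₁: ΔP = 68, V ≈ 5.93 × 68^0.614 ≈ 79.11 kt.
V₂: ΔP = 100, V ≈ 5.93 × 100^0.614 ≈ 100.24 kt.
ΔV over 30 h = 21.13 kt → 24 h equivalent = 21.13 × 24/30 ≈ 16.90 kt.
17 kt < 30 kt ⇒ not rapid intensification.

17 kt, no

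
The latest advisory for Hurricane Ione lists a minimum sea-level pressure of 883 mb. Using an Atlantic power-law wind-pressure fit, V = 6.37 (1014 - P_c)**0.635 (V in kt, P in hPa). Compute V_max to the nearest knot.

ΔP = 1014 − 883 = 131 mb.
131^0.635 ≈ 22.104.
V ≈ 6.37 × 22.104 ≈ 140.8 kt.

141 kt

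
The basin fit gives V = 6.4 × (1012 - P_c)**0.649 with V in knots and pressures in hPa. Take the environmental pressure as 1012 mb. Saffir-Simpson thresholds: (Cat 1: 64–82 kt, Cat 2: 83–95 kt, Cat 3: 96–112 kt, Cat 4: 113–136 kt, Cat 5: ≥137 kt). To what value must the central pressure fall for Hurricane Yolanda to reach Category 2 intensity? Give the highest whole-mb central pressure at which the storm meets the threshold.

Category 2 begins at V = 83 kt.
Required ΔP = (83/6.4)^(1/0.649) = 12.969^1.541 ≈ 51.85 mb.
P_c ≤ 1012 − 51.85 = 960.15, so the highest integer P_c is 960 mb.

960 mb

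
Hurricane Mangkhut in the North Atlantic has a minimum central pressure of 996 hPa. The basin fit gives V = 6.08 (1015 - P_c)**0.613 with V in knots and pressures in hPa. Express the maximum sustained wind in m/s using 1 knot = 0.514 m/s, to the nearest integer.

ΔP = 1015 − 996 = 19 hPa.
V ≈ 6.08 × 19^0.613 = 6.08 × 6.080 ≈ 36.964 kt.
36.964 × 0.514 ≈ 19.00 m/s → 19 m/s.

19 m/s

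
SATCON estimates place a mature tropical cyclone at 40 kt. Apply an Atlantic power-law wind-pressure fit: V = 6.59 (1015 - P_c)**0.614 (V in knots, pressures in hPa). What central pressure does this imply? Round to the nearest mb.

996 mb

ΔP = (V / 6.59)^(1/0.614) = (40/6.59)^1.629.
40/6.59 = 6.070; 6.070^1.629 ≈ 18.86 mb.
P_c = 1015 − 18.86 = 996.14 ≈ 996 mb.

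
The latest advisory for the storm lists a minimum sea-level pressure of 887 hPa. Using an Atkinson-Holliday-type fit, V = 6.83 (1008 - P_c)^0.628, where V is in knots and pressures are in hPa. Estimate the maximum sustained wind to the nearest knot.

ΔP = 1008 − 887 = 121 hPa.
121^0.628 ≈ 20.323.
V ≈ 6.83 × 20.323 ≈ 138.8 kt.

139 kt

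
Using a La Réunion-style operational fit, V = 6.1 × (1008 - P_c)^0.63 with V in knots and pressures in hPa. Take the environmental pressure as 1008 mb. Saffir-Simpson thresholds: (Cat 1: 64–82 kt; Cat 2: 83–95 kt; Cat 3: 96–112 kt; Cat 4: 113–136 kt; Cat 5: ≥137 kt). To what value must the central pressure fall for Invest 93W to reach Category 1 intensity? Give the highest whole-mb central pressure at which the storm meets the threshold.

Category 1 begins at V = 64 kt.
Required ΔP = (64/6.1)^(1/0.63) = 10.492^1.587 ≈ 41.73 mb.
P_c ≤ 1008 − 41.73 = 966.27, so the highest integer P_c is 966 mb.

966 mb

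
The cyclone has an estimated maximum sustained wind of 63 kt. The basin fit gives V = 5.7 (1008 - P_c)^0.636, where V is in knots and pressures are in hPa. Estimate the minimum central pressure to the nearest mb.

964 mb

ΔP = (V / 5.7)^(1/0.636) = (63/5.7)^1.572.
63/5.7 = 11.053; 11.053^1.572 ≈ 43.72 mb.
P_c = 1008 − 43.72 = 964.28 ≈ 964 mb.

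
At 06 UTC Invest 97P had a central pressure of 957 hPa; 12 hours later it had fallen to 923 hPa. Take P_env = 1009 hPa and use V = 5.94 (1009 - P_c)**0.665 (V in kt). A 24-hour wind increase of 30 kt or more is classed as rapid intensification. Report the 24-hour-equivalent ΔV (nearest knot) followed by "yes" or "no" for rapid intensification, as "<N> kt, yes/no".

65 kt, yes

V₁: ΔP = 52, V ≈ 5.94 × 52^0.665 ≈ 82.21 kt.
V₂: ΔP = 86, V ≈ 5.94 × 86^0.665 ≈ 114.88 kt.
ΔV over 12 h = 32.67 kt → 24 h equivalent = 32.67 × 24/12 ≈ 65.34 kt.
65 kt ≥ 30 kt ⇒ rapid intensification.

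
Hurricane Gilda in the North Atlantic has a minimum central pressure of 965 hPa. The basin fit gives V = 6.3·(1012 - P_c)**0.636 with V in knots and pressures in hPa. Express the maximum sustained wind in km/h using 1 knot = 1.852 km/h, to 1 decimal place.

ΔP = 1012 − 965 = 47 hPa.
V ≈ 6.3 × 47^0.636 = 6.3 × 11.573 ≈ 72.911 kt.
72.911 × 1.852 ≈ 135.03 km/h → 135.0 km/h.

135.0 km/h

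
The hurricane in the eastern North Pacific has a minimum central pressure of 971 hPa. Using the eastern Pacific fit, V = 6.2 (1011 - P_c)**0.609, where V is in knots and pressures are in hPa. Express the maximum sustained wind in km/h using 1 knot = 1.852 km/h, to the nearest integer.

ΔP = 1011 − 971 = 40 hPa.
V ≈ 6.2 × 40^0.609 = 6.2 × 9.455 ≈ 58.620 kt.
58.620 × 1.852 ≈ 108.56 km/h → 109 km/h.

109 km/h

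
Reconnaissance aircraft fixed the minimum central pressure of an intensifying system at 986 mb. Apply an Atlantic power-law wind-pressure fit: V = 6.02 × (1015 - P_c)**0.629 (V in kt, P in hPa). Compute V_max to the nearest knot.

50 kt

ΔP = 1015 − 986 = 29 mb.
29^0.629 ≈ 8.315.
V ≈ 6.02 × 8.315 ≈ 50.1 kt.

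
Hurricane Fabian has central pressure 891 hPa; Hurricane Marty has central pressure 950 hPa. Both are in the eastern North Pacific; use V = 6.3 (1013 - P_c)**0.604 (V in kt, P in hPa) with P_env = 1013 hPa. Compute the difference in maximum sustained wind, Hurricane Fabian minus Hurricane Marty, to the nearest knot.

38 kt

Hurricane Fabian: ΔP = 122; V ≈ 6.3 × 122^0.604 ≈ 114.68 kt.
Hurricane Marty: ΔP = 63; V ≈ 6.3 × 63^0.604 ≈ 76.94 kt.
Difference ≈ 114.68 − 76.94 = 37.74 → 38 kt.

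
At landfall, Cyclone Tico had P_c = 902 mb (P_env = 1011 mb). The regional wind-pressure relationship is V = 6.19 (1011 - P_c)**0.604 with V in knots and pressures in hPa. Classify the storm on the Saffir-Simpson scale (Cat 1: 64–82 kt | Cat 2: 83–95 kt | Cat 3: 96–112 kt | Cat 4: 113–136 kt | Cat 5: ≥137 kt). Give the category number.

ΔP = 1011 − 902 = 109 mb.
V ≈ 6.19 × 109^0.604 = 6.19 × 17.01 ≈ 105 kt.
105 kt falls in the Category 3 band.

3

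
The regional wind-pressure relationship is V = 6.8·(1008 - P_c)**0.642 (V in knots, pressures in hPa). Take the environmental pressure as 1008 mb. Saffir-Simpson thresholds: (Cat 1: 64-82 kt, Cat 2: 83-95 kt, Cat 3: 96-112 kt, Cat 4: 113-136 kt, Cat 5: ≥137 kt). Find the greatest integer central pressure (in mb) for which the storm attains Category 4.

Category 4 begins at V = 113 kt.
Required ΔP = (113/6.8)^(1/0.642) = 16.618^1.558 ≈ 79.65 mb.
P_c ≤ 1008 − 79.65 = 928.35, so the highest integer P_c is 928 mb.

928 mb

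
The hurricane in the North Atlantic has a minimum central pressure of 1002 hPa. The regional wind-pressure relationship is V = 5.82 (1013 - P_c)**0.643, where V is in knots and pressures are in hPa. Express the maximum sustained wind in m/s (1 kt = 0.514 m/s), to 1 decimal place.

14.0 m/s

ΔP = 1013 − 1002 = 11 hPa.
V ≈ 5.82 × 11^0.643 = 5.82 × 4.673 ≈ 27.198 kt.
27.198 × 0.514 ≈ 13.98 m/s → 14.0 m/s.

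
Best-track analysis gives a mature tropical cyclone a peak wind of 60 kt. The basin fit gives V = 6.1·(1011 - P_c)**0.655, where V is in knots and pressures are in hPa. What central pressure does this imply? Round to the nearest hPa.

ΔP = (V / 6.1)^(1/0.655) = (60/6.1)^1.527.
60/6.1 = 9.836; 9.836^1.527 ≈ 32.79 hPa.
P_c = 1011 − 32.79 = 978.21 ≈ 978 hPa.

978 hPa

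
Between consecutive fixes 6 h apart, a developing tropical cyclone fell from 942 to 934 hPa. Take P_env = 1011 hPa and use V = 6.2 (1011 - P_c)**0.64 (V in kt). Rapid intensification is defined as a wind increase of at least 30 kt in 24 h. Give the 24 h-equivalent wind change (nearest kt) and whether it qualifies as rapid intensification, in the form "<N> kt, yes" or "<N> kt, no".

V₁: ΔP = 69, V ≈ 6.2 × 69^0.64 ≈ 93.17 kt.
V₂: ΔP = 77, V ≈ 6.2 × 77^0.64 ≈ 99.94 kt.
ΔV over 6 h = 6.77 kt → 24 h equivalent = 6.77 × 24/6 ≈ 27.08 kt.
27 kt < 30 kt ⇒ not rapid intensification.

27 kt, no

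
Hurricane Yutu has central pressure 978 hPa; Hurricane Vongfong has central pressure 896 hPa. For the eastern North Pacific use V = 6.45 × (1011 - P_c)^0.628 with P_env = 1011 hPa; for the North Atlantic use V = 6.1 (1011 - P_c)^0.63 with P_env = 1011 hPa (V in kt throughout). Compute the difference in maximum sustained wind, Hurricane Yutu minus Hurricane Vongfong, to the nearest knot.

Hurricane Yutu: ΔP = 33; V ≈ 6.45 × 33^0.628 ≈ 57.97 kt.
Hurricane Vongfong: ΔP = 115; V ≈ 6.1 × 115^0.63 ≈ 121.22 kt.
Difference ≈ 57.97 − 121.22 = -63.25 → -63 kt.

-63 kt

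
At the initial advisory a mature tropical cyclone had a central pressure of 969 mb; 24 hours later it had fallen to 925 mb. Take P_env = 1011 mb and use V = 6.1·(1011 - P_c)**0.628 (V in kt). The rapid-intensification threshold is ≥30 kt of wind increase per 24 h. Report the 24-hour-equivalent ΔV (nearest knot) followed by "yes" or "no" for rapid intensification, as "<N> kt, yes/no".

36 kt, yes

V₁: ΔP = 42, V ≈ 6.1 × 42^0.628 ≈ 63.79 kt.
V₂: ΔP = 86, V ≈ 6.1 × 86^0.628 ≈ 100.04 kt.
ΔV over 24 h = 36.25 kt → 24 h equivalent = 36.25 × 24/24 ≈ 36.25 kt.
36 kt ≥ 30 kt ⇒ rapid intensification.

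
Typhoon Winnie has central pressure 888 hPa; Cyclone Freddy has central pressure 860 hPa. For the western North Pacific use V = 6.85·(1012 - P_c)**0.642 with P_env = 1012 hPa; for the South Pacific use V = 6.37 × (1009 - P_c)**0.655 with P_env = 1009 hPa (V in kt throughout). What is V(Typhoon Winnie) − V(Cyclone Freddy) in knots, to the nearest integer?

-18 kt

Typhoon Winnie: ΔP = 124; V ≈ 6.85 × 124^0.642 ≈ 151.24 kt.
Cyclone Freddy: ΔP = 149; V ≈ 6.37 × 149^0.655 ≈ 168.88 kt.
Difference ≈ 151.24 − 168.88 = -17.64 → -18 kt.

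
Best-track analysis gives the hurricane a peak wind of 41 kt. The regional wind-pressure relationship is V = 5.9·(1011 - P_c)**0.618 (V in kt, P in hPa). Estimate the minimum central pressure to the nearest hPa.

988 hPa

ΔP = (V / 5.9)^(1/0.618) = (41/5.9)^1.618.
41/5.9 = 6.949; 6.949^1.618 ≈ 23.03 hPa.
P_c = 1011 − 23.03 = 987.97 ≈ 988 hPa.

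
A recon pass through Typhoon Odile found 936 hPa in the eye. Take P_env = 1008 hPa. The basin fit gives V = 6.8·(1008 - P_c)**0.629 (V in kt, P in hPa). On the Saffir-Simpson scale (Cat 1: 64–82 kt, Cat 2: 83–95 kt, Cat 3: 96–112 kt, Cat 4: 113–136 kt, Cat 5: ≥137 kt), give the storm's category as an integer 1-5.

3

ΔP = 1008 − 936 = 72 hPa.
V ≈ 6.8 × 72^0.629 = 6.8 × 14.73 ≈ 100 kt.
100 kt falls in the Category 3 band.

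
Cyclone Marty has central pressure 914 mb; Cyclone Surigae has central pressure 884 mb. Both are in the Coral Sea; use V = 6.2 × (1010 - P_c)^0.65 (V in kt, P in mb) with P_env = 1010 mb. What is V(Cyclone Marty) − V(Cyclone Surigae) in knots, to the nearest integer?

-23 kt

Cyclone Marty: ΔP = 96; V ≈ 6.2 × 96^0.65 ≈ 120.47 kt.
Cyclone Surigae: ΔP = 126; V ≈ 6.2 × 126^0.65 ≈ 143.76 kt.
Difference ≈ 120.47 − 143.76 = -23.29 → -23 kt.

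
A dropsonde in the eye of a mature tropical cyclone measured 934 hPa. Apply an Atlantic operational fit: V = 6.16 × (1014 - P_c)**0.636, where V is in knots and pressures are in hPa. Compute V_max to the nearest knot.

100 kt

ΔP = 1014 − 934 = 80 hPa.
80^0.636 ≈ 16.232.
V ≈ 6.16 × 16.232 ≈ 100.0 kt.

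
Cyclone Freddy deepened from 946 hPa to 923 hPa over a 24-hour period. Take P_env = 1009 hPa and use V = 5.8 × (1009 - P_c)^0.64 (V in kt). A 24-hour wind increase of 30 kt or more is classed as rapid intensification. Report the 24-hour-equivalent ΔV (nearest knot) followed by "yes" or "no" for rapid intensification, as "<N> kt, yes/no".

V₁: ΔP = 63, V ≈ 5.8 × 63^0.64 ≈ 82.23 kt.
V₂: ΔP = 86, V ≈ 5.8 × 86^0.64 ≈ 100.35 kt.
ΔV over 24 h = 18.12 kt → 24 h equivalent = 18.12 × 24/24 ≈ 18.12 kt.
18 kt < 30 kt ⇒ not rapid intensification.

18 kt, no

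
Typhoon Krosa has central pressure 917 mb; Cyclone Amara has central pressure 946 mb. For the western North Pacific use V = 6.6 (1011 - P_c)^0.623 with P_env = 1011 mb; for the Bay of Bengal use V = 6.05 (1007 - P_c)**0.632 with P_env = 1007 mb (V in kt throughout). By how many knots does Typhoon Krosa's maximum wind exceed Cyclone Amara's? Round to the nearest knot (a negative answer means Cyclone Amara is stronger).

31 kt

Typhoon Krosa: ΔP = 94; V ≈ 6.6 × 94^0.623 ≈ 111.89 kt.
Cyclone Amara: ΔP = 61; V ≈ 6.05 × 61^0.632 ≈ 81.30 kt.
Difference ≈ 111.89 − 81.30 = 30.59 → 31 kt.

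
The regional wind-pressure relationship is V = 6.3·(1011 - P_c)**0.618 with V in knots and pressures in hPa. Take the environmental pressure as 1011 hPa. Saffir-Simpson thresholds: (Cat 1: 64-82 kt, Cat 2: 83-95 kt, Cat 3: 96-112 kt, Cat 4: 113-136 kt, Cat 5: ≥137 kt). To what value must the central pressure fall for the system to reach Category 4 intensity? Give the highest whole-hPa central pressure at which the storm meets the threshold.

Category 4 begins at V = 113 kt.
Required ΔP = (113/6.3)^(1/0.618) = 17.937^1.618 ≈ 106.83 hPa.
P_c ≤ 1011 − 106.83 = 904.17, so the highest integer P_c is 904 hPa.

904 hPa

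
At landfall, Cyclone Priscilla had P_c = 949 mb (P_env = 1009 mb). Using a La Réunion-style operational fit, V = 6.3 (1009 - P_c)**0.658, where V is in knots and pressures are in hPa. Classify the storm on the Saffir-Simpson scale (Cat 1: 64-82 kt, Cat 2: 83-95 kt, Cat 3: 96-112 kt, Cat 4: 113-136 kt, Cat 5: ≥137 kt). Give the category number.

ΔP = 1009 − 949 = 60 mb.
V ≈ 6.3 × 60^0.658 = 6.3 × 14.79 ≈ 93 kt.
93 kt falls in the Category 2 band.

2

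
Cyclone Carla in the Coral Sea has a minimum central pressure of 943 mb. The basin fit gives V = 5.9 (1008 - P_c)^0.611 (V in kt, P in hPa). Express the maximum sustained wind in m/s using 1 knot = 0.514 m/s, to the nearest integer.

ΔP = 1008 − 943 = 65 mb.
V ≈ 5.9 × 65^0.611 = 5.9 × 12.814 ≈ 75.604 kt.
75.604 × 0.514 ≈ 38.86 m/s → 39 m/s.

39 m/s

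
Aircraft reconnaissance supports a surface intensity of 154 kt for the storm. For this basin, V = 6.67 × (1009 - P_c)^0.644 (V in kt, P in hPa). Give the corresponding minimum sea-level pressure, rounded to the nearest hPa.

878 hPa

ΔP = (V / 6.67)^(1/0.644) = (154/6.67)^1.553.
154/6.67 = 23.088; 23.088^1.553 ≈ 130.94 hPa.
P_c = 1009 − 130.94 = 878.06 ≈ 878 hPa.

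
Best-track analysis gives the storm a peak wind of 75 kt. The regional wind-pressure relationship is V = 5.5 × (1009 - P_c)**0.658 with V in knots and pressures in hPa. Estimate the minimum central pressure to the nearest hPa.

956 hPa

ΔP = (V / 5.5)^(1/0.658) = (75/5.5)^1.520.
75/5.5 = 13.636; 13.636^1.520 ≈ 53.02 hPa.
P_c = 1009 − 53.02 = 955.98 ≈ 956 hPa.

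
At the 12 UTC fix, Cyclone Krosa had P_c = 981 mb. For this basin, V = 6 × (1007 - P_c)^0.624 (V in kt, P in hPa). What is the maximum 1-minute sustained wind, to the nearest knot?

ΔP = 1007 − 981 = 26 mb.
26^0.624 ≈ 7.637.
V ≈ 6 × 7.637 ≈ 45.8 kt.

46 kt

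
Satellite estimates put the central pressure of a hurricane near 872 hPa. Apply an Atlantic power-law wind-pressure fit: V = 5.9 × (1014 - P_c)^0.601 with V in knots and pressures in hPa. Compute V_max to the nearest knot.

116 kt

ΔP = 1014 − 872 = 142 hPa.
142^0.601 ≈ 19.657.
V ≈ 5.9 × 19.657 ≈ 116.0 kt.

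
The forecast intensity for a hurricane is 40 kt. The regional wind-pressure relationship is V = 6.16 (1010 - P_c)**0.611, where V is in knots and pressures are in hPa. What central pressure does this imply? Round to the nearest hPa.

ΔP = (V / 6.16)^(1/0.611) = (40/6.16)^1.637.
40/6.16 = 6.494; 6.494^1.637 ≈ 21.37 hPa.
P_c = 1010 − 21.37 = 988.63 ≈ 989 hPa.

989 hPa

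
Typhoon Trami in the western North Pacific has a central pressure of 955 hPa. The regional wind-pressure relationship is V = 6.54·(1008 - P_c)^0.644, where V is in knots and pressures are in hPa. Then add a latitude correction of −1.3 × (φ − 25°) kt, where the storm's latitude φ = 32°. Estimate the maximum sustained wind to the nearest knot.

75 kt

ΔP = 1008 − 955 = 53 hPa.
53^0.644 ≈ 12.895.
V ≈ 6.54 × 12.895 ≈ 84.3 kt.
Latitude correction: −1.3 × (32 − 25) = -9.1 kt.
Corrected V ≈ 75.2 kt → 75 kt.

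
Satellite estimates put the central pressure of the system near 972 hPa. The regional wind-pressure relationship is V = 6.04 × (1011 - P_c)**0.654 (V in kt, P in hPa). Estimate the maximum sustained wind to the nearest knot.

ΔP = 1011 − 972 = 39 hPa.
39^0.654 ≈ 10.979.
V ≈ 6.04 × 10.979 ≈ 66.3 kt.

66 kt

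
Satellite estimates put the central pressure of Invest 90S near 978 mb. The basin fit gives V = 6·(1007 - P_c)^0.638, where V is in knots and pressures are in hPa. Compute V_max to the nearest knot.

ΔP = 1007 − 978 = 29 mb.
29^0.638 ≈ 8.571.
V ≈ 6 × 8.571 ≈ 51.4 kt.

51 kt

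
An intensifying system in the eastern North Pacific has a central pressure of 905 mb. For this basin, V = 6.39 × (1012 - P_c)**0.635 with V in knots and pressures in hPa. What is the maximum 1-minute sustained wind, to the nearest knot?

124 kt

ΔP = 1012 − 905 = 107 mb.
107^0.635 ≈ 19.438.
V ≈ 6.39 × 19.438 ≈ 124.2 kt.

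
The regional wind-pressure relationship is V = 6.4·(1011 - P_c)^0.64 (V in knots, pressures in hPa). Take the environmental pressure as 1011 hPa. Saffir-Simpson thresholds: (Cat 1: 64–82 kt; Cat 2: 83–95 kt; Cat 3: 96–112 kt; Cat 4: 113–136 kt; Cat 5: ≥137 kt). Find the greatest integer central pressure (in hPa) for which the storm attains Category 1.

Category 1 begins at V = 64 kt.
Required ΔP = (64/6.4)^(1/0.64) = 10.000^1.562 ≈ 36.52 hPa.
P_c ≤ 1011 − 36.52 = 974.48, so the highest integer P_c is 974 hPa.

974 hPa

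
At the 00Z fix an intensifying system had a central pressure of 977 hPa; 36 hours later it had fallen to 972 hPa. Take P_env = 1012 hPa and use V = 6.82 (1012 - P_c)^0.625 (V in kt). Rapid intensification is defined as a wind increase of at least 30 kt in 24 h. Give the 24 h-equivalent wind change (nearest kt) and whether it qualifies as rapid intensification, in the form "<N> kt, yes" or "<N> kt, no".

V₁: ΔP = 35, V ≈ 6.82 × 35^0.625 ≈ 62.93 kt.
V₂: ΔP = 40, V ≈ 6.82 × 40^0.625 ≈ 68.40 kt.
ΔV over 36 h = 5.47 kt → 24 h equivalent = 5.47 × 24/36 ≈ 3.65 kt.
4 kt < 30 kt ⇒ not rapid intensification.

4 kt, no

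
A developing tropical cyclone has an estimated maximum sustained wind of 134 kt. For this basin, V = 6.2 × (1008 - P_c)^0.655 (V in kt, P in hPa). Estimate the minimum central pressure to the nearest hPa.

899 hPa

ΔP = (V / 6.2)^(1/0.655) = (134/6.2)^1.527.
134/6.2 = 21.613; 21.613^1.527 ≈ 109.08 hPa.
P_c = 1008 − 109.08 = 898.92 ≈ 899 hPa.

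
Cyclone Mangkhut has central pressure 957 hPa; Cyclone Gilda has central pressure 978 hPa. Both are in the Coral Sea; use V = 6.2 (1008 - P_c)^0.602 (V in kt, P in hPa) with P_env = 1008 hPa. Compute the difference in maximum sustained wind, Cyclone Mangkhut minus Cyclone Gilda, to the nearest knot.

18 kt

Cyclone Mangkhut: ΔP = 51; V ≈ 6.2 × 51^0.602 ≈ 66.12 kt.
Cyclone Gilda: ΔP = 30; V ≈ 6.2 × 30^0.602 ≈ 48.04 kt.
Difference ≈ 66.12 − 48.04 = 18.08 → 18 kt.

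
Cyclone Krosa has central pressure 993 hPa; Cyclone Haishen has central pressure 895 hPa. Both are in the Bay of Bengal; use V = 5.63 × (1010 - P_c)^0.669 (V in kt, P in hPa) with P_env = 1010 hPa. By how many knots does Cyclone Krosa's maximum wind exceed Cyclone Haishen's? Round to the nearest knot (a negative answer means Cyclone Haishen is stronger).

-97 kt

Cyclone Krosa: ΔP = 17; V ≈ 5.63 × 17^0.669 ≈ 37.47 kt.
Cyclone Haishen: ΔP = 115; V ≈ 5.63 × 115^0.669 ≈ 134.62 kt.
Difference ≈ 37.47 − 134.62 = -97.15 → -97 kt.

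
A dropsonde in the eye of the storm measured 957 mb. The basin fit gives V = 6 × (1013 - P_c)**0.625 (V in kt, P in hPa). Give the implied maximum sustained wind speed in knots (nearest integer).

74 kt

ΔP = 1013 − 957 = 56 mb.
56^0.625 ≈ 12.377.
V ≈ 6 × 12.377 ≈ 74.3 kt.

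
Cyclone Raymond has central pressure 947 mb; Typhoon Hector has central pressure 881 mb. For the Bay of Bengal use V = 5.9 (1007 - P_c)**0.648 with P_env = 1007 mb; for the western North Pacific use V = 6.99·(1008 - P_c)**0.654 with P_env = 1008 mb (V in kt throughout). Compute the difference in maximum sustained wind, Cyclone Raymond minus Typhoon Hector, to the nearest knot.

Cyclone Raymond: ΔP = 60; V ≈ 5.9 × 60^0.648 ≈ 83.77 kt.
Typhoon Hector: ΔP = 127; V ≈ 6.99 × 127^0.654 ≈ 166.10 kt.
Difference ≈ 83.77 − 166.10 = -82.33 → -82 kt.

-82 kt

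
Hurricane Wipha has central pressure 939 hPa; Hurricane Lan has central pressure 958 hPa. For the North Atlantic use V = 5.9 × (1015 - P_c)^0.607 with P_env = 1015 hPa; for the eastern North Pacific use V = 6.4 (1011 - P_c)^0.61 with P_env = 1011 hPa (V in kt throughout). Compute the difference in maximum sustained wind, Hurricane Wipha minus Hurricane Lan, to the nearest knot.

10 kt

Hurricane Wipha: ΔP = 76; V ≈ 5.9 × 76^0.607 ≈ 81.75 kt.
Hurricane Lan: ΔP = 53; V ≈ 6.4 × 53^0.61 ≈ 72.11 kt.
Difference ≈ 81.75 − 72.11 = 9.64 → 10 kt.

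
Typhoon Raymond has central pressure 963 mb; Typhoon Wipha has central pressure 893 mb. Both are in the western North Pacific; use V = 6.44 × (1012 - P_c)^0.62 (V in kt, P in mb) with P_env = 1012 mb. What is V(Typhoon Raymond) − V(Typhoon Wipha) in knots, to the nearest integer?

Typhoon Raymond: ΔP = 49; V ≈ 6.44 × 49^0.62 ≈ 71.91 kt.
Typhoon Wipha: ΔP = 119; V ≈ 6.44 × 119^0.62 ≈ 124.66 kt.
Difference ≈ 71.91 − 124.66 = -52.75 → -53 kt.

-53 kt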